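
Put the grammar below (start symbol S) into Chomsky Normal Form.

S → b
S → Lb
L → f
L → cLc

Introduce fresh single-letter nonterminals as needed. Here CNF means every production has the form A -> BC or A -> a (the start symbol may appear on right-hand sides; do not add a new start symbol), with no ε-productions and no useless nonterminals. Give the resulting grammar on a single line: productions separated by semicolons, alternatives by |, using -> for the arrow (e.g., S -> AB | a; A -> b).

No ε-productions.
No unit productions to eliminate.
TERM: introduce B -> b, A -> c and substitute in every rule of length ≥2.
BIN: L -> ALA becomes L -> AC, C -> LA.

S -> b | LB; A -> c; B -> b; C -> LA; L -> f | AC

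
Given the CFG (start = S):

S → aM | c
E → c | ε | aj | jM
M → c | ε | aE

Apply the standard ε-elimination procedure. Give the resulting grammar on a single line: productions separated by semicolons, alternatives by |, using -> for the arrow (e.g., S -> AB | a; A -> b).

S -> a | c | aM; E -> c | j | aj | jM; M -> a | c | aE

Nullable set: {E, M}.
S -> aM: M nullable, giving a | aM.
Drop E -> ε.
E -> jM: M nullable, giving j | jM.
Drop M -> ε.
M -> aE: E nullable, giving a | aE.
Unchanged (no nullable symbols): S -> c; E -> aj; E -> c; M -> c.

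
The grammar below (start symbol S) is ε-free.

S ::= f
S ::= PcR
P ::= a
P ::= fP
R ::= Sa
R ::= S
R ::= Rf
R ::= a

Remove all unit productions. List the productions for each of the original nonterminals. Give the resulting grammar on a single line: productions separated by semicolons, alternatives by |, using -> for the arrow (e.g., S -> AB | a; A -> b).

Unit productions: R->S.
Unit pairs (A ⇒* B via units): (R,S).
S: inherits non-unit rules of {S} → PcR | f.
P: inherits non-unit rules of {P} → a | fP.
R: inherits non-unit rules of {R, S} → PcR | Rf | Sa | a | f.

S -> f | PcR; P -> a | fP; R -> a | f | Rf | Sa | PcR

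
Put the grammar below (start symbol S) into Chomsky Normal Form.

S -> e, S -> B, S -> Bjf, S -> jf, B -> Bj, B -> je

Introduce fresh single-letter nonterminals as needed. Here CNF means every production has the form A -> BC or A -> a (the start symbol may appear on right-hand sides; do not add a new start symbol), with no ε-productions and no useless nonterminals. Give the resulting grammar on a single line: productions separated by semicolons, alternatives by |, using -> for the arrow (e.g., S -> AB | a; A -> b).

S -> e | AC | AD | BA | BE; A -> j; B -> AC | BA; C -> e; D -> f; E -> AD

No ε-productions.
After unit-elimination: S -> e | Bj | je | jf | Bjf; B -> Bj | je.
TERM: introduce C -> e, D -> f, A -> j and substitute in every rule of length ≥2.
BIN: S -> BAD becomes S -> BE, E -> AD.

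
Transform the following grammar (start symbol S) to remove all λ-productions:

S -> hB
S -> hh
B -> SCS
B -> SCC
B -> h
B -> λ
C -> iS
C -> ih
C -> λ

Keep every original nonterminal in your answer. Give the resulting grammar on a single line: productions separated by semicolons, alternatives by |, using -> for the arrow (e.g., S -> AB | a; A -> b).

S -> h | hB | hh; B -> S | h | SC | SS | SCC | SCS; C -> iS | ih

Nullable set: {B, C}.
S -> hB: B nullable, giving h | hB.
Drop B -> λ.
B -> SCC: C, C nullable, giving S | SC | SCC.
B -> SCS: C nullable, giving SCS | SS.
Drop C -> λ.
Unchanged (no nullable symbols): S -> hh; B -> h; C -> iS; C -> ih.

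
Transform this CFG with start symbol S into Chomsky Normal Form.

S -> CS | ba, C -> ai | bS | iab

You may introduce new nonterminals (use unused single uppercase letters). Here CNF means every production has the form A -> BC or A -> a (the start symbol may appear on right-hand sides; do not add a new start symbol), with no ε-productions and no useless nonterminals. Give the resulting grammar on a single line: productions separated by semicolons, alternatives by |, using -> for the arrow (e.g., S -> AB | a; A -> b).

No ε-productions.
No unit productions to eliminate.
TERM: introduce A -> a, D -> b, B -> i and substitute in every rule of length ≥2.
BIN: C -> BAD becomes C -> BE, E -> AD.

S -> CS | DA; A -> a; B -> i; C -> AB | BE | DS; D -> b; E -> AD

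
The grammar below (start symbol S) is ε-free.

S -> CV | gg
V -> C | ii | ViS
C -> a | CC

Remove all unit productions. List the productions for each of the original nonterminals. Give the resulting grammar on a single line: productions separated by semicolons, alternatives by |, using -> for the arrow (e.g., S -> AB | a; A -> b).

S -> CV | gg; C -> a | CC; V -> a | CC | ii | ViS

Unit productions: V->C.
Unit pairs (A ⇒* B via units): (V,C).
S: inherits non-unit rules of {S} → CV | gg.
C: inherits non-unit rules of {C} → CC | a.
V: inherits non-unit rules of {C, V} → CC | ViS | a | ii.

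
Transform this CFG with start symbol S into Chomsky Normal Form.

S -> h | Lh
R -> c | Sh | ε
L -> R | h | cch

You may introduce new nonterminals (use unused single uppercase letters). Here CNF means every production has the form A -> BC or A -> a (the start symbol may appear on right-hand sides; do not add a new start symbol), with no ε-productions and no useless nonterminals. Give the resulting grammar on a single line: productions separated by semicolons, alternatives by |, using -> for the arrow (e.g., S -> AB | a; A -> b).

Nullable: {L, R}; after ε-elimination: S -> h | Lh; L -> R | h | cch; R -> c | Sh.
After unit-elimination: S -> h | Lh; L -> c | h | Sh | cch; R -> c | Sh.
TERM: introduce B -> c, A -> h and substitute in every rule of length ≥2.
BIN: L -> BBA becomes L -> BC, C -> BA.
Drop unreachable/unproductive: R.

S -> h | LA; A -> h; B -> c; C -> BA; L -> c | h | BC | SA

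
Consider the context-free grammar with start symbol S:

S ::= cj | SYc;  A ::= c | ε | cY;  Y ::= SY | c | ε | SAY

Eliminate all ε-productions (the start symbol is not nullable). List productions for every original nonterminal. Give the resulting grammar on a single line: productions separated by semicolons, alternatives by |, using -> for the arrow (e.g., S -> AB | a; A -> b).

Nullable set: {A, Y}.
S -> SYc: Y nullable, giving SYc | Sc.
Drop A -> ε.
A -> cY: Y nullable, giving c | cY.
Drop Y -> ε.
Y -> SAY: A, Y nullable, giving S | SA | SAY | SY.
Y -> SY: Y nullable, giving S | SY.
Unchanged (no nullable symbols): S -> cj; A -> c; Y -> c.

S -> Sc | cj | SYc; A -> c | cY; Y -> S | c | SA | SY | SAY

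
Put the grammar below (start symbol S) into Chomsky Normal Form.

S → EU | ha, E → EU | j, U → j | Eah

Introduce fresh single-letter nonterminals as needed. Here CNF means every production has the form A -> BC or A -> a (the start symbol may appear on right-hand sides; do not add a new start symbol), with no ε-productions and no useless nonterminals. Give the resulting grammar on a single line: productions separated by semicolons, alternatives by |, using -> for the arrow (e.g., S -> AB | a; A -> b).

S -> AB | EU; A -> h; B -> a; C -> BA; E -> j | EU; U -> j | EC

No ε-productions.
No unit productions to eliminate.
TERM: introduce B -> a, A -> h and substitute in every rule of length ≥2.
BIN: U -> EBA becomes U -> EC, C -> BA.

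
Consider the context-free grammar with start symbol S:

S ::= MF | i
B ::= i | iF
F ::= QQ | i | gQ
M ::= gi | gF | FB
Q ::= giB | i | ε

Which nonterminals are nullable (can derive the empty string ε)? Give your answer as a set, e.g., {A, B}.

{F, Q}

Directly nullable (have an ε-rule): {Q}.
F is nullable via F -> QQ (every symbol on the right is already known nullable).
Not nullable: B, M, S — each has a terminal in every rule's right-hand side or depends on a non-nullable symbol.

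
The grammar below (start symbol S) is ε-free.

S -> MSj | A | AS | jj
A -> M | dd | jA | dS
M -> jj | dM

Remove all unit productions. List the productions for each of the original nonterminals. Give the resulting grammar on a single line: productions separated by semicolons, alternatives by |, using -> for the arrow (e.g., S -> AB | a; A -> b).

S -> AS | dM | dS | dd | jA | jj | MSj; A -> dM | dS | dd | jA | jj; M -> dM | jj

Unit productions: A->M, S->A.
Unit pairs (A ⇒* B via units): (A,M), (S,A), (S,M).
S: inherits non-unit rules of {A, M, S} → AS | MSj | dM | dS | dd | jA | jj.
A: inherits non-unit rules of {A, M} → dM | dS | dd | jA | jj.
M: inherits non-unit rules of {M} → dM | jj.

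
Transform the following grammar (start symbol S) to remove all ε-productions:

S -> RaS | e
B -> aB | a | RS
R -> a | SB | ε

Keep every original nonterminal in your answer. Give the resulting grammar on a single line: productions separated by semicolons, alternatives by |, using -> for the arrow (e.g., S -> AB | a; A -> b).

Nullable set: {R}.
S -> RaS: R nullable, giving RaS | aS.
B -> RS: R nullable, giving RS | S.
Drop R -> ε.
Unchanged (no nullable symbols): S -> e; B -> a; B -> aB; R -> SB; R -> a.

S -> e | aS | RaS; B -> S | a | RS | aB; R -> a | SB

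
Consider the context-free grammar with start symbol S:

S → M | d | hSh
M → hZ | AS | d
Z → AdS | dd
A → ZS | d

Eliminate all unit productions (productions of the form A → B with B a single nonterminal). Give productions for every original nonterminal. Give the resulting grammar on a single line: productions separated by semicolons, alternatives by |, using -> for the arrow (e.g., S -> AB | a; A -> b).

S -> d | AS | hZ | hSh; A -> d | ZS; M -> d | AS | hZ; Z -> dd | AdS

Unit productions: S->M.
Unit pairs (A ⇒* B via units): (S,M).
S: inherits non-unit rules of {M, S} → AS | d | hSh | hZ.
A: inherits non-unit rules of {A} → ZS | d.
M: inherits non-unit rules of {M} → AS | d | hZ.
Z: inherits non-unit rules of {Z} → AdS | dd.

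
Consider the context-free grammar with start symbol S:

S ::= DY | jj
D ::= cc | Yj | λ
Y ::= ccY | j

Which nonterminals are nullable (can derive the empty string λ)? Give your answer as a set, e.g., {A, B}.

{D}

Directly nullable (have an ε-rule): {D}.
Not nullable: S, Y — each has a terminal in every rule's right-hand side or depends on a non-nullable symbol.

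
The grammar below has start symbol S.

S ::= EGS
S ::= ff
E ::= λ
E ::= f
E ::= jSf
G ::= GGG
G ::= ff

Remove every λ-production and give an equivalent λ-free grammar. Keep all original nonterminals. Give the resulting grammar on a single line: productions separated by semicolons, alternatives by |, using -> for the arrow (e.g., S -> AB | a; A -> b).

S -> GS | ff | EGS; E -> f | jSf; G -> ff | GGG

Nullable set: {E}.
S -> EGS: E nullable, giving EGS | GS.
Drop E -> λ.
Unchanged (no nullable symbols): S -> ff; E -> f; E -> jSf; G -> GGG; G -> ff.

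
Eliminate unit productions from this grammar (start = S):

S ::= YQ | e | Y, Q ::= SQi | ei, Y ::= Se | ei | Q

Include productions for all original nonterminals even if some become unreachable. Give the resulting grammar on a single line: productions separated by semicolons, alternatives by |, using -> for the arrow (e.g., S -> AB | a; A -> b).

S -> e | Se | YQ | ei | SQi; Q -> ei | SQi; Y -> Se | ei | SQi

Unit productions: S->Y, Y->Q.
Unit pairs (A ⇒* B via units): (S,Q), (S,Y), (Y,Q).
S: inherits non-unit rules of {Q, S, Y} → SQi | Se | YQ | e | ei.
Q: inherits non-unit rules of {Q} → SQi | ei.
Y: inherits non-unit rules of {Q, Y} → SQi | Se | ei.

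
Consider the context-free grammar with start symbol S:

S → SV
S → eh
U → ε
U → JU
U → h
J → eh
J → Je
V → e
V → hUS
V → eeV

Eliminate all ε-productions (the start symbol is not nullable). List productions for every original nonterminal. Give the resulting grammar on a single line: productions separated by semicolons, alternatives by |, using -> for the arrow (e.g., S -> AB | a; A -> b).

S -> SV | eh; J -> Je | eh; U -> J | h | JU; V -> e | hS | eeV | hUS

Nullable set: {U}.
Drop U -> ε.
U -> JU: U nullable, giving J | JU.
V -> hUS: U nullable, giving hS | hUS.
Unchanged (no nullable symbols): S -> SV; S -> eh; J -> Je; J -> eh; U -> h; V -> e; V -> eeV.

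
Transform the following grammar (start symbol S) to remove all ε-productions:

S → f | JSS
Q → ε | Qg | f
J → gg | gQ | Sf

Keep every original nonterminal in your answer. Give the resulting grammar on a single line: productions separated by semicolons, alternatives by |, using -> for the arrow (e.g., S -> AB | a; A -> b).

S -> f | JSS; J -> g | Sf | gQ | gg; Q -> f | g | Qg

Nullable set: {Q}.
J -> gQ: Q nullable, giving g | gQ.
Drop Q -> ε.
Q -> Qg: Q nullable, giving Qg | g.
Unchanged (no nullable symbols): S -> JSS; S -> f; J -> Sf; J -> gg; Q -> f.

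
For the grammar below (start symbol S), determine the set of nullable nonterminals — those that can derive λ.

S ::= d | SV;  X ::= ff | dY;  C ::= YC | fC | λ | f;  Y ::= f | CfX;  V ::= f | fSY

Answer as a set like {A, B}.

{C}

Directly nullable (have an ε-rule): {C}.
Not nullable: S, V, X, Y — each has a terminal in every rule's right-hand side or depends on a non-nullable symbol.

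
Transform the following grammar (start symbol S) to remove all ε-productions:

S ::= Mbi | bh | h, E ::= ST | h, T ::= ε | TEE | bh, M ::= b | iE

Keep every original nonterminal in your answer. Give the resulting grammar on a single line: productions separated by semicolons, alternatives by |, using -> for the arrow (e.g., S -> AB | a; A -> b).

Nullable set: {T}.
E -> ST: T nullable, giving S | ST.
Drop T -> ε.
T -> TEE: T nullable, giving EE | TEE.
Unchanged (no nullable symbols): S -> Mbi; S -> bh; S -> h; E -> h; M -> b; M -> iE; T -> bh.

S -> h | bh | Mbi; E -> S | h | ST; M -> b | iE; T -> EE | bh | TEE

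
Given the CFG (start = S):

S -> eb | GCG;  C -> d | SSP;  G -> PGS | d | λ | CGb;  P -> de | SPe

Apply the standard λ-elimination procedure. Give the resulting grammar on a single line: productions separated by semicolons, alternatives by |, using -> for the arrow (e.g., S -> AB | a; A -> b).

S -> C | CG | GC | eb | GCG; C -> d | SSP; G -> d | Cb | PS | CGb | PGS; P -> de | SPe

Nullable set: {G}.
S -> GCG: G, G nullable, giving C | CG | GC | GCG.
Drop G -> λ.
G -> CGb: G nullable, giving CGb | Cb.
G -> PGS: G nullable, giving PGS | PS.
Unchanged (no nullable symbols): S -> eb; C -> SSP; C -> d; G -> d; P -> SPe; P -> de.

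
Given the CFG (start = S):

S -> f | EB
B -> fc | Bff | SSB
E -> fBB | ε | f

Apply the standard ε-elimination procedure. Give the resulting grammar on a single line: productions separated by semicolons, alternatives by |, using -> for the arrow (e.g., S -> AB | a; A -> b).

Nullable set: {E}.
S -> EB: E nullable, giving B | EB.
Drop E -> ε.
Unchanged (no nullable symbols): S -> f; B -> Bff; B -> SSB; B -> fc; E -> f; E -> fBB.

S -> B | f | EB; B -> fc | Bff | SSB; E -> f | fBB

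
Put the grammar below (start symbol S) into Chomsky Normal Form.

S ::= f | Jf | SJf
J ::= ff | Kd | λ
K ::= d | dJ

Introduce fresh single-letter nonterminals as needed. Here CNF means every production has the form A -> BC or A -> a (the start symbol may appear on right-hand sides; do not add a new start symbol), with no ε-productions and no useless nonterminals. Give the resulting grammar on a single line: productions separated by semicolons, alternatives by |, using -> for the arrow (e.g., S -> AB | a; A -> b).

Nullable: {J}; after ε-elimination: S -> f | Jf | Sf | SJf; J -> Kd | ff; K -> d | dJ.
No unit productions to eliminate.
TERM: introduce A -> d, B -> f and substitute in every rule of length ≥2.
BIN: S -> SJB becomes S -> SC, C -> JB.

S -> f | JB | SB | SC; A -> d; B -> f; C -> JB; J -> BB | KA; K -> d | AJ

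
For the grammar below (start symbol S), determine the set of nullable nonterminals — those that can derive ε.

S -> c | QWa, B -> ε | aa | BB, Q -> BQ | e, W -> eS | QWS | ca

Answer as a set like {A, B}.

{B}

Directly nullable (have an ε-rule): {B}.
Not nullable: Q, S, W — each has a terminal in every rule's right-hand side or depends on a non-nullable symbol.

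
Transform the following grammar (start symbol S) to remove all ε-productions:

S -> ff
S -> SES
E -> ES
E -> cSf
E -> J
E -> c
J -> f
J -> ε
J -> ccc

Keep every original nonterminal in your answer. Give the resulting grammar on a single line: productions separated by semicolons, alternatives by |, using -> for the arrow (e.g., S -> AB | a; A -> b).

Nullable set: {E, J}.
S -> SES: E nullable, giving SES | SS.
E -> ES: E nullable, giving ES | S.
E -> J: J nullable, giving J.
Drop J -> ε.
Unchanged (no nullable symbols): S -> ff; E -> c; E -> cSf; J -> ccc; J -> f.

S -> SS | ff | SES; E -> J | S | c | ES | cSf; J -> f | ccc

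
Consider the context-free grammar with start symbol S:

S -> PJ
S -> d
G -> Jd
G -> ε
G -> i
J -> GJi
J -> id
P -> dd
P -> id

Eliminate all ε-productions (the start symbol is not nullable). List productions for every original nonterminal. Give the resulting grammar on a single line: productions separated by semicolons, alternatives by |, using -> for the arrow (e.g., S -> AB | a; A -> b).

S -> d | PJ; G -> i | Jd; J -> Ji | id | GJi; P -> dd | id

Nullable set: {G}.
Drop G -> ε.
J -> GJi: G nullable, giving GJi | Ji.
Unchanged (no nullable symbols): S -> PJ; S -> d; G -> Jd; G -> i; J -> id; P -> dd; P -> id.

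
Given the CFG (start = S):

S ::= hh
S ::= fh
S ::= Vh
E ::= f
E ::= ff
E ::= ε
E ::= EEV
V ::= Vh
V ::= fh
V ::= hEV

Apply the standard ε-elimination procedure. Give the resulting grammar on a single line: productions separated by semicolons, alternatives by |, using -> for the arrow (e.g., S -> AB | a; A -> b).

S -> Vh | fh | hh; E -> V | f | EV | ff | EEV; V -> Vh | fh | hV | hEV

Nullable set: {E}.
Drop E -> ε.
E -> EEV: E, E nullable, giving EEV | EV | V.
V -> hEV: E nullable, giving hEV | hV.
Unchanged (no nullable symbols): S -> Vh; S -> fh; S -> hh; E -> f; E -> ff; V -> Vh; V -> fh.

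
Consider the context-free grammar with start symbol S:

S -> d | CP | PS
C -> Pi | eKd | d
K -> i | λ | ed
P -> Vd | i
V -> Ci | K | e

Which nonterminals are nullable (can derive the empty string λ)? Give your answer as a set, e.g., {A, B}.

{K, V}

Directly nullable (have an ε-rule): {K}.
V is nullable via V -> K (every symbol on the right is already known nullable).
Not nullable: C, P, S — each has a terminal in every rule's right-hand side or depends on a non-nullable symbol.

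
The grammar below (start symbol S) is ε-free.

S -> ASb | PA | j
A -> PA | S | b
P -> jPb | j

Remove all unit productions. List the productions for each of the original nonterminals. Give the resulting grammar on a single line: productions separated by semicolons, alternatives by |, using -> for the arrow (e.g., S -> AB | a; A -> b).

Unit productions: A->S.
Unit pairs (A ⇒* B via units): (A,S).
S: inherits non-unit rules of {S} → ASb | PA | j.
A: inherits non-unit rules of {A, S} → ASb | PA | b | j.
P: inherits non-unit rules of {P} → j | jPb.

S -> j | PA | ASb; A -> b | j | PA | ASb; P -> j | jPb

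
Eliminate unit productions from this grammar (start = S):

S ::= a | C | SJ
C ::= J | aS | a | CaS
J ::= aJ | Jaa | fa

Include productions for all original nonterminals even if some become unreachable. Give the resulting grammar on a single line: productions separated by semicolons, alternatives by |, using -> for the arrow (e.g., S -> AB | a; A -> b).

Unit productions: C->J, S->C.
Unit pairs (A ⇒* B via units): (C,J), (S,C), (S,J).
S: inherits non-unit rules of {C, J, S} → CaS | Jaa | SJ | a | aJ | aS | fa.
C: inherits non-unit rules of {C, J} → CaS | Jaa | a | aJ | aS | fa.
J: inherits non-unit rules of {J} → Jaa | aJ | fa.

S -> a | SJ | aJ | aS | fa | CaS | Jaa; C -> a | aJ | aS | fa | CaS | Jaa; J -> aJ | fa | Jaa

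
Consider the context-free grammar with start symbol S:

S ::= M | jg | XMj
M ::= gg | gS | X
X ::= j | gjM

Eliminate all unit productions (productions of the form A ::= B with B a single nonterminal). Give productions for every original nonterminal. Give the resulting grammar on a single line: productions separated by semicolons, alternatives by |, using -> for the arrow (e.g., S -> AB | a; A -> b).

S -> j | gS | gg | jg | XMj | gjM; M -> j | gS | gg | gjM; X -> j | gjM

Unit productions: M->X, S->M.
Unit pairs (A ⇒* B via units): (M,X), (S,M), (S,X).
S: inherits non-unit rules of {M, S, X} → XMj | gS | gg | gjM | j | jg.
M: inherits non-unit rules of {M, X} → gS | gg | gjM | j.
X: inherits non-unit rules of {X} → gjM | j.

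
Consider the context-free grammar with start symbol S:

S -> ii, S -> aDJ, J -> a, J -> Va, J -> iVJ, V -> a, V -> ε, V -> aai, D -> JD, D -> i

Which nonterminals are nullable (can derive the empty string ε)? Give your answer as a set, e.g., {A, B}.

{V}

Directly nullable (have an ε-rule): {V}.
Not nullable: D, J, S — each has a terminal in every rule's right-hand side or depends on a non-nullable symbol.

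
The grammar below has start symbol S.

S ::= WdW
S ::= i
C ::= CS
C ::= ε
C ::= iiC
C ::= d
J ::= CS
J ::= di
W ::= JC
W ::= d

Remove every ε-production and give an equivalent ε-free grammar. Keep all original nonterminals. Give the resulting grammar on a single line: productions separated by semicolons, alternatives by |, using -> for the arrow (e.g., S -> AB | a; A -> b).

Nullable set: {C}.
Drop C -> ε.
C -> CS: C nullable, giving CS | S.
C -> iiC: C nullable, giving ii | iiC.
J -> CS: C nullable, giving CS | S.
W -> JC: C nullable, giving J | JC.
Unchanged (no nullable symbols): S -> WdW; S -> i; C -> d; J -> di; W -> d.

S -> i | WdW; C -> S | d | CS | ii | iiC; J -> S | CS | di; W -> J | d | JC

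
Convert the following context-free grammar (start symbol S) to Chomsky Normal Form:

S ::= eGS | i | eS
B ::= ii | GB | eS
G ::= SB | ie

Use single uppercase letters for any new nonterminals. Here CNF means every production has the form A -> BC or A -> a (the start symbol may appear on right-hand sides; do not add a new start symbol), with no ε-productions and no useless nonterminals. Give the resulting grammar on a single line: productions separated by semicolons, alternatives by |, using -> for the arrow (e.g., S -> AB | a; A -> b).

No ε-productions.
No unit productions to eliminate.
TERM: introduce A -> e, C -> i and substitute in every rule of length ≥2.
BIN: S -> AGS becomes S -> AD, D -> GS.

S -> i | AD | AS; A -> e; B -> AS | CC | GB; C -> i; D -> GS; G -> CA | SB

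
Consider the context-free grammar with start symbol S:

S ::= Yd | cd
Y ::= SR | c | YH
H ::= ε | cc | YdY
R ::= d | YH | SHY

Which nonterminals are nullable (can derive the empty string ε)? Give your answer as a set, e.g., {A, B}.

{H}

Directly nullable (have an ε-rule): {H}.
Not nullable: R, S, Y — each has a terminal in every rule's right-hand side or depends on a non-nullable symbol.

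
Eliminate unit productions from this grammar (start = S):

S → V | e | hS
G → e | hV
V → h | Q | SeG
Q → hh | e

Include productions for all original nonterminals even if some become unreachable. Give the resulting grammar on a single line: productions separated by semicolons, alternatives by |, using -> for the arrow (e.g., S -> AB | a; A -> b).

Unit productions: S->V, V->Q.
Unit pairs (A ⇒* B via units): (S,Q), (S,V), (V,Q).
S: inherits non-unit rules of {Q, S, V} → SeG | e | h | hS | hh.
G: inherits non-unit rules of {G} → e | hV.
Q: inherits non-unit rules of {Q} → e | hh.
V: inherits non-unit rules of {Q, V} → SeG | e | h | hh.

S -> e | h | hS | hh | SeG; G -> e | hV; Q -> e | hh; V -> e | h | hh | SeG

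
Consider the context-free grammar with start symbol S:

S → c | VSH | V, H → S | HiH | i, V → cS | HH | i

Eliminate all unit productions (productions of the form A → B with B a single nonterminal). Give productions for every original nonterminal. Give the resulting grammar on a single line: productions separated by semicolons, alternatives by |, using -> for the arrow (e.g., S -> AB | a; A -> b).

S -> c | i | HH | cS | VSH; H -> c | i | HH | cS | HiH | VSH; V -> i | HH | cS

Unit productions: H->S, S->V.
Unit pairs (A ⇒* B via units): (H,S), (H,V), (S,V).
S: inherits non-unit rules of {S, V} → HH | VSH | c | cS | i.
H: inherits non-unit rules of {H, S, V} → HH | HiH | VSH | c | cS | i.
V: inherits non-unit rules of {V} → HH | cS | i.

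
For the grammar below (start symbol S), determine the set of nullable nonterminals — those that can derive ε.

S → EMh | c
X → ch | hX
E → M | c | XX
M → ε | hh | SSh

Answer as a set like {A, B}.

Directly nullable (have an ε-rule): {M}.
E is nullable via E -> M (every symbol on the right is already known nullable).
Not nullable: S, X — each has a terminal in every rule's right-hand side or depends on a non-nullable symbol.

{E, M}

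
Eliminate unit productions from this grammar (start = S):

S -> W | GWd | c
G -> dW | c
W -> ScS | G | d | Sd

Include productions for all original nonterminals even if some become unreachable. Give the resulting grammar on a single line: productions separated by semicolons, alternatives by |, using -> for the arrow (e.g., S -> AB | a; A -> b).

S -> c | d | Sd | dW | GWd | ScS; G -> c | dW; W -> c | d | Sd | dW | ScS

Unit productions: S->W, W->G.
Unit pairs (A ⇒* B via units): (S,G), (S,W), (W,G).
S: inherits non-unit rules of {G, S, W} → GWd | ScS | Sd | c | d | dW.
G: inherits non-unit rules of {G} → c | dW.
W: inherits non-unit rules of {G, W} → ScS | Sd | c | d | dW.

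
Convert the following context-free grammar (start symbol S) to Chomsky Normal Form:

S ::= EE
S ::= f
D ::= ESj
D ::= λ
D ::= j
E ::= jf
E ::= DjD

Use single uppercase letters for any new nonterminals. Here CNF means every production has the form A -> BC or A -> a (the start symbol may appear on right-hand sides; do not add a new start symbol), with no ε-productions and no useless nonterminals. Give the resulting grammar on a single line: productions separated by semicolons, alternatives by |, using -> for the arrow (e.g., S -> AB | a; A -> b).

Nullable: {D}; after ε-elimination: S -> f | EE; D -> j | ESj; E -> j | Dj | jD | jf | DjD.
No unit productions to eliminate.
TERM: introduce B -> f, A -> j and substitute in every rule of length ≥2.
BIN: D -> ESA becomes D -> EC, C -> SA; E -> DAD becomes E -> DF, F -> AD.

S -> f | EE; A -> j; B -> f; C -> SA; D -> j | EC; E -> j | AB | AD | DA | DF; F -> AD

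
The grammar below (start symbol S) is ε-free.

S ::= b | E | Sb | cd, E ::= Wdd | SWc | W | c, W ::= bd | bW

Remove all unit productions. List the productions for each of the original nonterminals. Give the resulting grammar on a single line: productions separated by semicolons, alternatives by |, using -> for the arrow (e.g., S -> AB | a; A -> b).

Unit productions: E->W, S->E.
Unit pairs (A ⇒* B via units): (E,W), (S,E), (S,W).
S: inherits non-unit rules of {E, S, W} → SWc | Sb | Wdd | b | bW | bd | c | cd.
E: inherits non-unit rules of {E, W} → SWc | Wdd | bW | bd | c.
W: inherits non-unit rules of {W} → bW | bd.

S -> b | c | Sb | bW | bd | cd | SWc | Wdd; E -> c | bW | bd | SWc | Wdd; W -> bW | bd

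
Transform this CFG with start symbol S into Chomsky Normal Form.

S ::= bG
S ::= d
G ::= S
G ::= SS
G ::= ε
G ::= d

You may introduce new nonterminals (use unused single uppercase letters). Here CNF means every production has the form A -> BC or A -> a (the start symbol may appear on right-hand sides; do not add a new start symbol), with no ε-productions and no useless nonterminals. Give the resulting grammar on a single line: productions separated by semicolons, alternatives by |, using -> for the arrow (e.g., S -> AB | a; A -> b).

S -> b | d | AG; A -> b; G -> b | d | AG | SS

Nullable: {G}; after ε-elimination: S -> b | d | bG; G -> S | d | SS.
After unit-elimination: S -> b | d | bG; G -> b | d | SS | bG.
TERM: introduce A -> b and substitute in every rule of length ≥2.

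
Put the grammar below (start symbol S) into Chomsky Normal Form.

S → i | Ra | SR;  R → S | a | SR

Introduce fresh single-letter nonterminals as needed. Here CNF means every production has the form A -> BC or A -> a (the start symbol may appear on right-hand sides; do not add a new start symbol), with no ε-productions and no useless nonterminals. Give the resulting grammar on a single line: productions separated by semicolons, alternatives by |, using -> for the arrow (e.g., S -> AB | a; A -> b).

No ε-productions.
After unit-elimination: S -> i | Ra | SR; R -> a | i | Ra | SR.
TERM: introduce A -> a and substitute in every rule of length ≥2.

S -> i | RA | SR; A -> a; R -> a | i | RA | SR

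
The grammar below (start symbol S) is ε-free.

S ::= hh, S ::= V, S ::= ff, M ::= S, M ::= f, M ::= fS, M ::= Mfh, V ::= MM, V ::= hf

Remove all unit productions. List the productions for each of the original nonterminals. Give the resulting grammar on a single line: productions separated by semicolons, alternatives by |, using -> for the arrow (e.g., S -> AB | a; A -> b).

Unit productions: M->S, S->V.
Unit pairs (A ⇒* B via units): (M,S), (M,V), (S,V).
S: inherits non-unit rules of {S, V} → MM | ff | hf | hh.
M: inherits non-unit rules of {M, S, V} → MM | Mfh | f | fS | ff | hf | hh.
V: inherits non-unit rules of {V} → MM | hf.

S -> MM | ff | hf | hh; M -> f | MM | fS | ff | hf | hh | Mfh; V -> MM | hf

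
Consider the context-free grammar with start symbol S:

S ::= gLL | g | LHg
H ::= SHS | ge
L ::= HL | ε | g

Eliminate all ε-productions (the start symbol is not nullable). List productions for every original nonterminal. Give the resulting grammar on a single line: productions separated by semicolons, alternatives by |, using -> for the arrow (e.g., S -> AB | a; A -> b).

Nullable set: {L}.
S -> LHg: L nullable, giving Hg | LHg.
S -> gLL: L, L nullable, giving g | gL | gLL.
Drop L -> ε.
L -> HL: L nullable, giving H | HL.
Unchanged (no nullable symbols): S -> g; H -> SHS; H -> ge; L -> g.

S -> g | Hg | gL | LHg | gLL; H -> ge | SHS; L -> H | g | HL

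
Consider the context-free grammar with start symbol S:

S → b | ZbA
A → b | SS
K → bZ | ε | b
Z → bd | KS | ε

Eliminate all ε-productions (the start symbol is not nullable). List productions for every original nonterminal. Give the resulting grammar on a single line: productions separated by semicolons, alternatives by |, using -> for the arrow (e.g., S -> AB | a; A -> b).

Nullable set: {K, Z}.
S -> ZbA: Z nullable, giving ZbA | bA.
Drop K -> ε.
K -> bZ: Z nullable, giving b | bZ.
Drop Z -> ε.
Z -> KS: K nullable, giving KS | S.
Unchanged (no nullable symbols): S -> b; A -> SS; A -> b; K -> b; Z -> bd.

S -> b | bA | ZbA; A -> b | SS; K -> b | bZ; Z -> S | KS | bd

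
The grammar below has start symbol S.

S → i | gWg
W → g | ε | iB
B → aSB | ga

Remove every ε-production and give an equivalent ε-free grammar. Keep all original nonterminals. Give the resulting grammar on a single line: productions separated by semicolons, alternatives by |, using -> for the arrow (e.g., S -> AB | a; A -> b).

Nullable set: {W}.
S -> gWg: W nullable, giving gWg | gg.
Drop W -> ε.
Unchanged (no nullable symbols): S -> i; B -> aSB; B -> ga; W -> g; W -> iB.

S -> i | gg | gWg; B -> ga | aSB; W -> g | iB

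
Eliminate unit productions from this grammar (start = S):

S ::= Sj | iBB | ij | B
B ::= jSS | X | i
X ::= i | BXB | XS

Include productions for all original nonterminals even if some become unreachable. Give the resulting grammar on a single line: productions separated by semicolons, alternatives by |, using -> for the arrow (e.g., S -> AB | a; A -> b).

Unit productions: B->X, S->B.
Unit pairs (A ⇒* B via units): (B,X), (S,B), (S,X).
S: inherits non-unit rules of {B, S, X} → BXB | Sj | XS | i | iBB | ij | jSS.
B: inherits non-unit rules of {B, X} → BXB | XS | i | jSS.
X: inherits non-unit rules of {X} → BXB | XS | i.

S -> i | Sj | XS | ij | BXB | iBB | jSS; B -> i | XS | BXB | jSS; X -> i | XS | BXB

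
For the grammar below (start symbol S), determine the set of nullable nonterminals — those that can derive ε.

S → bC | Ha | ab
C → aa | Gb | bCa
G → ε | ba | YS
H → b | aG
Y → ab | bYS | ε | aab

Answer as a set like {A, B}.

Directly nullable (have an ε-rule): {G, Y}.
Not nullable: C, H, S — each has a terminal in every rule's right-hand side or depends on a non-nullable symbol.

{G, Y}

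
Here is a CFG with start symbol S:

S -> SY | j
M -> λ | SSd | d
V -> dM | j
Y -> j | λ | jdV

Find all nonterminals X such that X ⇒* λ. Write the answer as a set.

Directly nullable (have an ε-rule): {M, Y}.
Not nullable: S, V — each has a terminal in every rule's right-hand side or depends on a non-nullable symbol.

{M, Y}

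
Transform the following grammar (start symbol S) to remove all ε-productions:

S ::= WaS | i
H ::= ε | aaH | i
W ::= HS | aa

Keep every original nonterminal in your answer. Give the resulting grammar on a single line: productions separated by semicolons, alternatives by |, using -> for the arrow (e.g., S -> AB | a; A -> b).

S -> i | WaS; H -> i | aa | aaH; W -> S | HS | aa

Nullable set: {H}.
Drop H -> ε.
H -> aaH: H nullable, giving aa | aaH.
W -> HS: H nullable, giving HS | S.
Unchanged (no nullable symbols): S -> WaS; S -> i; H -> i; W -> aa.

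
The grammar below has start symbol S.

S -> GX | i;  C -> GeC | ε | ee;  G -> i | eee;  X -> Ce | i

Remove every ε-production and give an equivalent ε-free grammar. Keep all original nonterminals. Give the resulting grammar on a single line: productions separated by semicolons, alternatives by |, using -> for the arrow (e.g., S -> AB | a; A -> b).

S -> i | GX; C -> Ge | ee | GeC; G -> i | eee; X -> e | i | Ce

Nullable set: {C}.
Drop C -> ε.
C -> GeC: C nullable, giving Ge | GeC.
X -> Ce: C nullable, giving Ce | e.
Unchanged (no nullable symbols): S -> GX; S -> i; C -> ee; G -> eee; G -> i; X -> i.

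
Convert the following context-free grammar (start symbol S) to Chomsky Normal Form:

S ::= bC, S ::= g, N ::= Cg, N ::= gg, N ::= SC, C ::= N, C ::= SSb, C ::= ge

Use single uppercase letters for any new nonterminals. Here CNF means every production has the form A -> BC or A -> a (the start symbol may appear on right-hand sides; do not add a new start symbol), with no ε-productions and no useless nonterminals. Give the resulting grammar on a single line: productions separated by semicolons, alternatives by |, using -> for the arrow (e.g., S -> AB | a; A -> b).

No ε-productions.
After unit-elimination: S -> g | bC; C -> Cg | SC | ge | gg | SSb; N -> Cg | SC | gg.
TERM: introduce B -> b, D -> e, A -> g and substitute in every rule of length ≥2.
BIN: C -> SSB becomes C -> SE, E -> SB.
Drop unreachable/unproductive: N.

S -> g | BC; A -> g; B -> b; C -> AA | AD | CA | SC | SE; D -> e; E -> SB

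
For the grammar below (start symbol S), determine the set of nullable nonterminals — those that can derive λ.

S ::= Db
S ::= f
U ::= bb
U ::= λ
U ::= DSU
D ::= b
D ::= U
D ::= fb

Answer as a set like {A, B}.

{D, U}

Directly nullable (have an ε-rule): {U}.
D is nullable via D -> U (every symbol on the right is already known nullable).
Not nullable: S — each has a terminal in every rule's right-hand side or depends on a non-nullable symbol.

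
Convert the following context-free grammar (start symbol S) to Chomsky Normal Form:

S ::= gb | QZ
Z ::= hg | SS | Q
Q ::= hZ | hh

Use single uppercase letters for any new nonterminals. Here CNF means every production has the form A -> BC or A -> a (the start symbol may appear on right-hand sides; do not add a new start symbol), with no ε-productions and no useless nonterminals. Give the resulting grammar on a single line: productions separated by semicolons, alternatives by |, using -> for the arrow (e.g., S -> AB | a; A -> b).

S -> BC | QZ; A -> h; B -> g; C -> b; Q -> AA | AZ; Z -> AA | AB | AZ | SS

No ε-productions.
After unit-elimination: S -> QZ | gb; Q -> hZ | hh; Z -> SS | hZ | hg | hh.
TERM: introduce C -> b, B -> g, A -> h and substitute in every rule of length ≥2.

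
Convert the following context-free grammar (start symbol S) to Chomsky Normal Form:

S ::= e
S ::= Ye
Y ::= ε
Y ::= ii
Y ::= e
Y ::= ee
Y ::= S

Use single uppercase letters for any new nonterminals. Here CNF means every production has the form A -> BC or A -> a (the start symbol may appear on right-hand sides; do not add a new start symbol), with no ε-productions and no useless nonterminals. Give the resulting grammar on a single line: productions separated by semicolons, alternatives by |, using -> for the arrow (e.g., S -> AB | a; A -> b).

S -> e | YA; A -> e; B -> i; Y -> e | AA | BB | YA

Nullable: {Y}; after ε-elimination: S -> e | Ye; Y -> S | e | ee | ii.
After unit-elimination: S -> e | Ye; Y -> e | Ye | ee | ii.
TERM: introduce A -> e, B -> i and substitute in every rule of length ≥2.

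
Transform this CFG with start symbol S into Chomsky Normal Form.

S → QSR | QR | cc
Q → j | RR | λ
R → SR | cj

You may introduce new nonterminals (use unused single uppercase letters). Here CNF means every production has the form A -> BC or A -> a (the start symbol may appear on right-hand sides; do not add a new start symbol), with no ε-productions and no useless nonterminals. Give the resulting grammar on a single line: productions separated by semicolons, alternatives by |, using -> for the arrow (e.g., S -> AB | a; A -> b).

Nullable: {Q}; after ε-elimination: S -> R | QR | SR | cc | QSR; Q -> j | RR; R -> SR | cj.
After unit-elimination: S -> QR | SR | cc | cj | QSR; Q -> j | RR; R -> SR | cj.
TERM: introduce A -> c, B -> j and substitute in every rule of length ≥2.
BIN: S -> QSR becomes S -> QC, C -> SR.

S -> AA | AB | QC | QR | SR; A -> c; B -> j; C -> SR; Q -> j | RR; R -> AB | SR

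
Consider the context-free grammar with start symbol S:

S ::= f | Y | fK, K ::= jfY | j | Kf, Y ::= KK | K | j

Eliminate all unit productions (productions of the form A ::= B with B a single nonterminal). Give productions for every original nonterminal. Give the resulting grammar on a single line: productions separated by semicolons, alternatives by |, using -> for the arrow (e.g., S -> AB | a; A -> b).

S -> f | j | KK | Kf | fK | jfY; K -> j | Kf | jfY; Y -> j | KK | Kf | jfY

Unit productions: S->Y, Y->K.
Unit pairs (A ⇒* B via units): (S,K), (S,Y), (Y,K).
S: inherits non-unit rules of {K, S, Y} → KK | Kf | f | fK | j | jfY.
K: inherits non-unit rules of {K} → Kf | j | jfY.
Y: inherits non-unit rules of {K, Y} → KK | Kf | j | jfY.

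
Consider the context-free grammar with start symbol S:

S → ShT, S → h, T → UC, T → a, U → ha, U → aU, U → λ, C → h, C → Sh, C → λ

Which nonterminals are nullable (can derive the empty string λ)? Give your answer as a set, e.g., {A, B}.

Directly nullable (have an ε-rule): {C, U}.
T is nullable via T -> UC (every symbol on the right is already known nullable).
Not nullable: S — each has a terminal in every rule's right-hand side or depends on a non-nullable symbol.

{C, T, U}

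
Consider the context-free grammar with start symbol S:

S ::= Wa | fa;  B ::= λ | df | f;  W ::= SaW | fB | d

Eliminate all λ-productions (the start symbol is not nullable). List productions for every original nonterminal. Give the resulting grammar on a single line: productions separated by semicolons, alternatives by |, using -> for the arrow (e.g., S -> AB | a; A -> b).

Nullable set: {B}.
Drop B -> λ.
W -> fB: B nullable, giving f | fB.
Unchanged (no nullable symbols): S -> Wa; S -> fa; B -> df; B -> f; W -> SaW; W -> d.

S -> Wa | fa; B -> f | df; W -> d | f | fB | SaW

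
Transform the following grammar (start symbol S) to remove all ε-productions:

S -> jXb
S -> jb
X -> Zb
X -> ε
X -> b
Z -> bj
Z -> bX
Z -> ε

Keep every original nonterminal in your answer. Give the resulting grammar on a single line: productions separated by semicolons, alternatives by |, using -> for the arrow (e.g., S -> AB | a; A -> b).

S -> jb | jXb; X -> b | Zb; Z -> b | bX | bj

Nullable set: {X, Z}.
S -> jXb: X nullable, giving jXb | jb.
Drop X -> ε.
X -> Zb: Z nullable, giving Zb | b.
Drop Z -> ε.
Z -> bX: X nullable, giving b | bX.
Unchanged (no nullable symbols): S -> jb; X -> b; Z -> bj.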